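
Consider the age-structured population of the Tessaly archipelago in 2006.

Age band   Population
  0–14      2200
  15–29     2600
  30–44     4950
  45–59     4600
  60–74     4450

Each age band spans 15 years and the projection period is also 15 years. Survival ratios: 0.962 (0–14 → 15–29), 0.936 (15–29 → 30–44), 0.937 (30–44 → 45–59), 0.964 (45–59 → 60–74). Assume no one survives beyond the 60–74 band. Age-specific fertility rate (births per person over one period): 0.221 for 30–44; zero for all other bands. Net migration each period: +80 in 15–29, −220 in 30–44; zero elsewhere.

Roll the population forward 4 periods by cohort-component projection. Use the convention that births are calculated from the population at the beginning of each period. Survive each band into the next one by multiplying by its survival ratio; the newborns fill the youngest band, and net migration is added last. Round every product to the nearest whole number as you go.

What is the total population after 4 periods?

3396

Numbering the groups 1..5 from youngest to oldest:
[period 1]
Births: 4950 × 0.221 = 1094
Group 2: 2200 × 0.962 = 2116
Group 3: 2600 × 0.936 = 2434
Group 4: 4950 × 0.937 = 4638
Group 5: 4600 × 0.964 = 4434
Net migration: Group 2 + 80 → 2196; Group 3 − 220 → 2214
End of period: [1094, 2196, 2214, 4638, 4434]
[period 2]
Births: 2214 × 0.221 = 489
Group 2: 1094 × 0.962 = 1052
Group 3: 2196 × 0.936 = 2055
Group 4: 2214 × 0.937 = 2075
Group 5: 4638 × 0.964 = 4471
Net migration: Group 2 + 80 → 1132; Group 3 − 220 → 1835
End of period: [489, 1132, 1835, 2075, 4471]
[period 3]
Births: 1835 × 0.221 = 406
Group 2: 489 × 0.962 = 470
Group 3: 1132 × 0.936 = 1060
Group 4: 1835 × 0.937 = 1719
Group 5: 2075 × 0.964 = 2000
Net migration: Group 2 + 80 → 550; Group 3 − 220 → 840
End of period: [406, 550, 840, 1719, 2000]
[period 4]
Births: 840 × 0.221 = 186
Group 2: 406 × 0.962 = 391
Group 3: 550 × 0.936 = 515
Group 4: 840 × 0.937 = 787
Group 5: 1719 × 0.964 = 1657
Net migration: Group 2 + 80 → 471; Group 3 − 220 → 295
End of period: [186, 471, 295, 787, 1657]
Total after period 4: 186 + 471 + 295 + 787 + 1657 = 3396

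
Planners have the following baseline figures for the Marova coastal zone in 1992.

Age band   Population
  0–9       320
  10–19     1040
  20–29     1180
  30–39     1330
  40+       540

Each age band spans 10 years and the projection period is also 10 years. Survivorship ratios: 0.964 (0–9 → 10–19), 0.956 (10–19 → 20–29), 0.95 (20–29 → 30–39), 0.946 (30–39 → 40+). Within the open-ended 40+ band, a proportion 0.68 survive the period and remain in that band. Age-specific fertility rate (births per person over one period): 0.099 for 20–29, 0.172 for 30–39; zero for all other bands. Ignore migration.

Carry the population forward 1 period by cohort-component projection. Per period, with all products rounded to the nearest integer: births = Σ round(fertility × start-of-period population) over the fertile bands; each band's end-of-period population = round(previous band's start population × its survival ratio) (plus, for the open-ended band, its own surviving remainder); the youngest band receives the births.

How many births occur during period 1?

346

Period 1:
Births: 1180 × 0.099 = 117  |  1330 × 0.172 = 229 → total 346
10–19: 320 × 0.964 = 308
20–29: 1040 × 0.956 = 994
30–39: 1180 × 0.95 = 1121
40+: 1330 × 0.946 + 540 × 0.68 = 1258 + 367 = 1625
→ [346, 308, 994, 1121, 1625]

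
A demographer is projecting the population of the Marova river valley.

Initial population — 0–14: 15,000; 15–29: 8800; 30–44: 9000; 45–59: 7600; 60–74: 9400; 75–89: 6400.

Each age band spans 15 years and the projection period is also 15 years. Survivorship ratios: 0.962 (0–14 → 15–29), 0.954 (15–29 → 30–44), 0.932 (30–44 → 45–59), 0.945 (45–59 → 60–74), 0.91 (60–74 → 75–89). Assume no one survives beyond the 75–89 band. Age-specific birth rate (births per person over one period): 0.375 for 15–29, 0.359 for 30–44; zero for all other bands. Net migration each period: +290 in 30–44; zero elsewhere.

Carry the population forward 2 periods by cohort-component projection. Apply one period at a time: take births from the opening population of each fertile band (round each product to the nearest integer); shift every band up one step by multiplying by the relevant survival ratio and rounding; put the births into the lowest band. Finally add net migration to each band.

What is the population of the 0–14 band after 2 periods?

8529

[period 1]
Births: 8800 × 0.375 = 3300, 9000 × 0.359 = 3231 → 6531
15–29: 15000 × 0.962 = 14430
30–44: 8800 × 0.954 = 8395
45–59: 9000 × 0.932 = 8388
60–74: 7600 × 0.945 = 7182
75–89: 9400 × 0.91 = 8554
Net migration: 30–44 + 290 → 8685
Giving 6531 / 14430 / 8685 / 8388 / 7182 / 8554.
[period 2]
Births: 14430 × 0.375 = 5411, 8685 × 0.359 = 3118 → 8529
15–29: 6531 × 0.962 = 6283
30–44: 14430 × 0.954 = 13766
45–59: 8685 × 0.932 = 8094
60–74: 8388 × 0.945 = 7927
75–89: 7182 × 0.91 = 6536
Net migration: 30–44 + 290 → 14056
Giving 8529 / 6283 / 14056 / 8094 / 7927 / 6536.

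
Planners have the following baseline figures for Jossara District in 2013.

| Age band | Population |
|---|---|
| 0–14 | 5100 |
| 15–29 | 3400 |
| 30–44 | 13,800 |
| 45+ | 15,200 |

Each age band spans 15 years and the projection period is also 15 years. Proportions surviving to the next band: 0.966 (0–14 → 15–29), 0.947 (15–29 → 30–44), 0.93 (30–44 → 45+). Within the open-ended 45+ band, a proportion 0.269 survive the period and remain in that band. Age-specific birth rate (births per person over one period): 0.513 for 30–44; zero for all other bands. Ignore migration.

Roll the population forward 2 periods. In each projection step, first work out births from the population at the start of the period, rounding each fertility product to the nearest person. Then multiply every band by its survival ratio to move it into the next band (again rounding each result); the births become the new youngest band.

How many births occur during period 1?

Period 1.
Births: 13800 × 0.513 = 7079
15–29: 5100 × 0.966 = 4927
30–44: 3400 × 0.947 = 3220
45+: 13800 × 0.93 + 15200 × 0.269 = 12834 + 4089 = 16923
End of period: [7079, 4927, 3220, 16923]

7079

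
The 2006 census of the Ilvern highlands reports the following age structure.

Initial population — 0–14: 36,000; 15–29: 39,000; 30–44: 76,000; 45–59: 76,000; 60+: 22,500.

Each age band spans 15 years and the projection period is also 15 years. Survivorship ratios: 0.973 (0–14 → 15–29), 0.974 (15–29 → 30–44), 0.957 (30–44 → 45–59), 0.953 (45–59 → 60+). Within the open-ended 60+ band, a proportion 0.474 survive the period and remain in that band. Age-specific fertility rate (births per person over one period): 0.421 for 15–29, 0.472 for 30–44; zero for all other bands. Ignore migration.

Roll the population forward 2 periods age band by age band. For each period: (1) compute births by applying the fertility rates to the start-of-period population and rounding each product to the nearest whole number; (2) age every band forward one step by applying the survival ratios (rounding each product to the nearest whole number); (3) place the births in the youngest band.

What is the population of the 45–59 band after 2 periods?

36353

[period 1]
Births: 39000 * 0.421 = 16419  |  76000 * 0.472 = 35872 — total 52291
15–29: 36000 * 0.973 = 35028
30–44: 39000 * 0.974 = 37986
45–59: 76000 * 0.957 = 72732
60+: 76000 * 0.953 + 22500 * 0.474 = 72428 + 10665 = 83093
Giving 52291 / 35028 / 37986 / 72732 / 83093.
[period 2]
Births: 35028 * 0.421 = 14747  |  37986 * 0.472 = 17929 — total 32676
15–29: 52291 * 0.973 = 50879
30–44: 35028 * 0.974 = 34117
45–59: 37986 * 0.957 = 36353
60+: 72732 * 0.953 + 83093 * 0.474 = 69314 + 39386 = 108700
Giving 32676 / 50879 / 34117 / 36353 / 108700.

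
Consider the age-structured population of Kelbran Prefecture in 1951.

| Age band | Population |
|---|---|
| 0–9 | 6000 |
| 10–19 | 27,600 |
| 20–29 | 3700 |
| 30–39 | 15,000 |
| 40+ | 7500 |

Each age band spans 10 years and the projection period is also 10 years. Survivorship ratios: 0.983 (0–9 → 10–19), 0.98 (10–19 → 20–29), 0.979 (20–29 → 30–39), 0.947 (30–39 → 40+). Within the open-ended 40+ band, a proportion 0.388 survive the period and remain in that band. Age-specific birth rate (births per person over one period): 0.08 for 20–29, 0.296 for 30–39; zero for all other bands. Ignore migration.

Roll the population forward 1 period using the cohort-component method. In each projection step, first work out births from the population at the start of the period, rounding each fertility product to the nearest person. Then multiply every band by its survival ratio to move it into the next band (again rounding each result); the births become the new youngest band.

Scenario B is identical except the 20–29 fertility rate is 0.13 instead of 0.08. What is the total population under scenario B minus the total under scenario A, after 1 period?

185

After projecting period 1:
Births: 3700 × 0.08 = 296 ; 15000 × 0.296 = 4440 → total 4736
10–19: 6000 × 0.983 = 5898
20–29: 27600 × 0.98 = 27048
30–39: 3700 × 0.979 = 3622
40+: 15000 × 0.947 + 7500 × 0.388 = 14205 + 2910 = 17115
Giving 4736 / 5898 / 27048 / 3622 / 17115.
Scenario A total after 1 period: 58419
Scenario B projection —
After projecting period 1:
Births: 3700 × 0.13 = 481 ; 15000 × 0.296 = 4440 → total 4921
10–19: 6000 × 0.983 = 5898
20–29: 27600 × 0.98 = 27048
30–39: 3700 × 0.979 = 3622
40+: 15000 × 0.947 + 7500 × 0.388 = 14205 + 2910 = 17115
Giving 4921 / 5898 / 27048 / 3622 / 17115.
Scenario B total after 1 period: 58604
Difference B − A = 58604 − 58419 = 185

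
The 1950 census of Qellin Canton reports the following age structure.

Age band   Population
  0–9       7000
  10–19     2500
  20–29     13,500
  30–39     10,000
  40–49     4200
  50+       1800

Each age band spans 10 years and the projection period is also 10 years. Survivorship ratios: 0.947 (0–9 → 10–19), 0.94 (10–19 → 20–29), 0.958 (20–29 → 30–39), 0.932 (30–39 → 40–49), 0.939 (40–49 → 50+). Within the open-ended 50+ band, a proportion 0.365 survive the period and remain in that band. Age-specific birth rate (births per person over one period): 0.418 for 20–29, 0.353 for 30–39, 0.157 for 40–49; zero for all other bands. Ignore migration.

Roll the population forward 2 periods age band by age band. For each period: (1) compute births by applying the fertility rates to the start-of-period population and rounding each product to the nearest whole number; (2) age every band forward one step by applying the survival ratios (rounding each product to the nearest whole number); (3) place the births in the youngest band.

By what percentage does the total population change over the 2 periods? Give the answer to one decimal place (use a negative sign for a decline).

Let band 1 be 0–9 through band 6 = 50+.
— Period 1 —
Births: 13500 * 0.418 = 5643  |  10000 * 0.353 = 3530  |  4200 * 0.157 = 659 → 9832
Band 2: 7000 * 0.947 = 6629
Band 3: 2500 * 0.94 = 2350
Band 4: 13500 * 0.958 = 12933
Band 5: 10000 * 0.932 = 9320
Band 6: 4200 * 0.939 + 1800 * 0.365 = 3944 + 657 = 4601
Giving 9832 / 6629 / 2350 / 12933 / 9320 / 4601.
— Period 2 —
Births: 2350 * 0.418 = 982  |  12933 * 0.353 = 4565  |  9320 * 0.157 = 1463 → 7010
Band 2: 9832 * 0.947 = 9311
Band 3: 6629 * 0.94 = 6231
Band 4: 2350 * 0.958 = 2251
Band 5: 12933 * 0.932 = 12054
Band 6: 9320 * 0.939 + 4601 * 0.365 = 8751 + 1679 = 10430
Giving 7010 / 9311 / 6231 / 2251 / 12054 / 10430.
Total: 39000 → 47287; change = 8287; percentage change = 21.2%

21.2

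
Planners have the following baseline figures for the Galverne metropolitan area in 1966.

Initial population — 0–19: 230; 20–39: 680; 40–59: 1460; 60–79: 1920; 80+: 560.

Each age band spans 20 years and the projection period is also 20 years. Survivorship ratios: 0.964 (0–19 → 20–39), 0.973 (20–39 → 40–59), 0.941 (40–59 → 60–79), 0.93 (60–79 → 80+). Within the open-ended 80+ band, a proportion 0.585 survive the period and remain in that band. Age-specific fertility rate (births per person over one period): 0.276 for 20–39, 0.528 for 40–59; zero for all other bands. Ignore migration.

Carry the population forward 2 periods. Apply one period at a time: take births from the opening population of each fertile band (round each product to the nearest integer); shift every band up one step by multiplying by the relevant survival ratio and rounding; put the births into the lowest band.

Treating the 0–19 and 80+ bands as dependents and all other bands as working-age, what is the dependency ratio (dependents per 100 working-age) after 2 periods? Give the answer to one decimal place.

166.0

Let group 1 be 0–19 through group 5 = 80+.
— Period 1 —
Births: 680 × 0.276 = 188 ; 1460 × 0.528 = 771 — total 959
Group 2: 230 × 0.964 = 222
Group 3: 680 × 0.973 = 662
Group 4: 1460 × 0.941 = 1374
Group 5: 1920 × 0.93 + 560 × 0.585 = 1786 + 328 = 2114
→ [959, 222, 662, 1374, 2114]
— Period 2 —
Births: 222 × 0.276 = 61 ; 662 × 0.528 = 350 — total 411
Group 2: 959 × 0.964 = 924
Group 3: 222 × 0.973 = 216
Group 4: 662 × 0.941 = 623
Group 5: 1374 × 0.93 + 2114 × 0.585 = 1278 + 1237 = 2515
→ [411, 924, 216, 623, 2515]
Dependents (band 0–19 + band 80+) = 411 + 2515 = 2926; working-age = 1763; ratio = 2926/1763 × 100 = 166.0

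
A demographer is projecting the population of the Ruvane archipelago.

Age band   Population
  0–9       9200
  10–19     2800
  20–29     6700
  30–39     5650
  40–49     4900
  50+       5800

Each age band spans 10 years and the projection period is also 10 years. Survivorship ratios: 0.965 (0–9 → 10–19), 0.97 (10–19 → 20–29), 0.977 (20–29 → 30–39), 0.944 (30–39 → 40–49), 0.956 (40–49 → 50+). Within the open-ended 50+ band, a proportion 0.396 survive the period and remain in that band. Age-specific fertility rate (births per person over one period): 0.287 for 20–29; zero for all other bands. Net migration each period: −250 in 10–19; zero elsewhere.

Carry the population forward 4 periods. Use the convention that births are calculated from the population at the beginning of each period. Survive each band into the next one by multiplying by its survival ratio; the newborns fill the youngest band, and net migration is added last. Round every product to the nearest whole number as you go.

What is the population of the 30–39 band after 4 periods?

1522

Let group 1 be 0–9 through group 6 = 50+.
[period 1]
Births: 6700 * 0.287 = 1923
Group 2: 9200 * 0.965 = 8878
Group 3: 2800 * 0.97 = 2716
Group 4: 6700 * 0.977 = 6546
Group 5: 5650 * 0.944 = 5334
Group 6: 4900 * 0.956 + 5800 * 0.396 = 4684 + 2297 = 6981
Net migration: Group 2 − 250 → 8628
Population now: 0–9=1923, 10–19=8628, 20–29=2716, 30–39=6546, 40–49=5334, 50+=6981
[period 2]
Births: 2716 * 0.287 = 779
Group 2: 1923 * 0.965 = 1856
Group 3: 8628 * 0.97 = 8369
Group 4: 2716 * 0.977 = 2654
Group 5: 6546 * 0.944 = 6179
Group 6: 5334 * 0.956 + 6981 * 0.396 = 5099 + 2764 = 7863
Net migration: Group 2 − 250 → 1606
Population now: 0–9=779, 10–19=1606, 20–29=8369, 30–39=2654, 40–49=6179, 50+=7863
[period 3]
Births: 8369 * 0.287 = 2402
Group 2: 779 * 0.965 = 752
Group 3: 1606 * 0.97 = 1558
Group 4: 8369 * 0.977 = 8177
Group 5: 2654 * 0.944 = 2505
Group 6: 6179 * 0.956 + 7863 * 0.396 = 5907 + 3114 = 9021
Net migration: Group 2 − 250 → 502
Population now: 0–9=2402, 10–19=502, 20–29=1558, 30–39=8177, 40–49=2505, 50+=9021
[period 4]
Births: 1558 * 0.287 = 447
Group 2: 2402 * 0.965 = 2318
Group 3: 502 * 0.97 = 487
Group 4: 1558 * 0.977 = 1522
Group 5: 8177 * 0.944 = 7719
Group 6: 2505 * 0.956 + 9021 * 0.396 = 2395 + 3572 = 5967
Net migration: Group 2 − 250 → 2068
Population now: 0–9=447, 10–19=2068, 20–29=487, 30–39=1522, 40–49=7719, 50+=5967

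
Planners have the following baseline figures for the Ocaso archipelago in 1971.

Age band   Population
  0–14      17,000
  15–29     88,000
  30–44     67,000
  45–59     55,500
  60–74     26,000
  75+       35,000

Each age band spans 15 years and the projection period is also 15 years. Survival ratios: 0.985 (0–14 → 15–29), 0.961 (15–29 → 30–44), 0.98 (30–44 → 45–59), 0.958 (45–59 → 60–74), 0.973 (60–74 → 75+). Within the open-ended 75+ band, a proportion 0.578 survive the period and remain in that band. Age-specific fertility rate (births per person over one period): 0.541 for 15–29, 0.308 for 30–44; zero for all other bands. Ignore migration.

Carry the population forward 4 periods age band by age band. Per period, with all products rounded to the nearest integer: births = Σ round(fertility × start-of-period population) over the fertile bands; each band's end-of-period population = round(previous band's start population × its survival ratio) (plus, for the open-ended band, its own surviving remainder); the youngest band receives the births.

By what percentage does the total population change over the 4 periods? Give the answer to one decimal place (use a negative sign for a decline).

Let group 1 be 0–14 through group 6 = 75+.
After projecting period 1:
Births: 88000 × 0.541 = 47608, 67000 × 0.308 = 20636 — total 68244
Group 2: 17000 × 0.985 = 16745
Group 3: 88000 × 0.961 = 84568
Group 4: 67000 × 0.98 = 65660
Group 5: 55500 × 0.958 = 53169
Group 6: 26000 × 0.973 + 35000 × 0.578 = 25298 + 20230 = 45528
End of period: [68244, 16745, 84568, 65660, 53169, 45528]
After projecting period 2:
Births: 16745 × 0.541 = 9059, 84568 × 0.308 = 26047 — total 35106
Group 2: 68244 × 0.985 = 67220
Group 3: 16745 × 0.961 = 16092
Group 4: 84568 × 0.98 = 82877
Group 5: 65660 × 0.958 = 62902
Group 6: 53169 × 0.973 + 45528 × 0.578 = 51733 + 26315 = 78048
End of period: [35106, 67220, 16092, 82877, 62902, 78048]
After projecting period 3:
Births: 67220 × 0.541 = 36366, 16092 × 0.308 = 4956 — total 41322
Group 2: 35106 × 0.985 = 34579
Group 3: 67220 × 0.961 = 64598
Group 4: 16092 × 0.98 = 15770
Group 5: 82877 × 0.958 = 79396
Group 6: 62902 × 0.973 + 78048 × 0.578 = 61204 + 45112 = 106316
End of period: [41322, 34579, 64598, 15770, 79396, 106316]
After projecting period 4:
Births: 34579 × 0.541 = 18707, 64598 × 0.308 = 19896 — total 38603
Group 2: 41322 × 0.985 = 40702
Group 3: 34579 × 0.961 = 33230
Group 4: 64598 × 0.98 = 63306
Group 5: 15770 × 0.958 = 15108
Group 6: 79396 × 0.973 + 106316 × 0.578 = 77252 + 61451 = 138703
End of period: [38603, 40702, 33230, 63306, 15108, 138703]
Total: 288500 → 329652; change = 41152; percentage change = 14.3%

14.3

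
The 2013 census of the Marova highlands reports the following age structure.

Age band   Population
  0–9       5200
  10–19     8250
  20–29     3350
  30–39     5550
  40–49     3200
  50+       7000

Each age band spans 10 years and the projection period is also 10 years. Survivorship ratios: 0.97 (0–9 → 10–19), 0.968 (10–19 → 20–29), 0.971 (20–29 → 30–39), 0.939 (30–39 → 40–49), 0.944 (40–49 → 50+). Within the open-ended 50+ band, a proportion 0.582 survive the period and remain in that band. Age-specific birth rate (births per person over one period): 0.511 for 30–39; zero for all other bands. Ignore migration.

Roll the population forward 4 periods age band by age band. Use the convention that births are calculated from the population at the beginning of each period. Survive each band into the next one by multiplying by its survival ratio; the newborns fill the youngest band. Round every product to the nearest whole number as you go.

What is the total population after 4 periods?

Call the groups 1 to 6, youngest first.
— Period 1 —
Births: 5550 × 0.511 = 2836
Group 2: 5200 × 0.97 = 5044
Group 3: 8250 × 0.968 = 7986
Group 4: 3350 × 0.971 = 3253
Group 5: 5550 × 0.939 = 5211
Group 6: 3200 × 0.944 + 7000 × 0.582 = 3021 + 4074 = 7095
Giving 2836 / 5044 / 7986 / 3253 / 5211 / 7095.
— Period 2 —
Births: 3253 × 0.511 = 1662
Group 2: 2836 × 0.97 = 2751
Group 3: 5044 × 0.968 = 4883
Group 4: 7986 × 0.971 = 7754
Group 5: 3253 × 0.939 = 3055
Group 6: 5211 × 0.944 + 7095 × 0.582 = 4919 + 4129 = 9048
Giving 1662 / 2751 / 4883 / 7754 / 3055 / 9048.
— Period 3 —
Births: 7754 × 0.511 = 3962
Group 2: 1662 × 0.97 = 1612
Group 3: 2751 × 0.968 = 2663
Group 4: 4883 × 0.971 = 4741
Group 5: 7754 × 0.939 = 7281
Group 6: 3055 × 0.944 + 9048 × 0.582 = 2884 + 5266 = 8150
Giving 3962 / 1612 / 2663 / 4741 / 7281 / 8150.
— Period 4 —
Births: 4741 × 0.511 = 2423
Group 2: 3962 × 0.97 = 3843
Group 3: 1612 × 0.968 = 1560
Group 4: 2663 × 0.971 = 2586
Group 5: 4741 × 0.939 = 4452
Group 6: 7281 × 0.944 + 8150 × 0.582 = 6873 + 4743 = 11616
Giving 2423 / 3843 / 1560 / 2586 / 4452 / 11616.
Total after period 4: 2423 + 3843 + 1560 + 2586 + 4452 + 11616 = 26480

26480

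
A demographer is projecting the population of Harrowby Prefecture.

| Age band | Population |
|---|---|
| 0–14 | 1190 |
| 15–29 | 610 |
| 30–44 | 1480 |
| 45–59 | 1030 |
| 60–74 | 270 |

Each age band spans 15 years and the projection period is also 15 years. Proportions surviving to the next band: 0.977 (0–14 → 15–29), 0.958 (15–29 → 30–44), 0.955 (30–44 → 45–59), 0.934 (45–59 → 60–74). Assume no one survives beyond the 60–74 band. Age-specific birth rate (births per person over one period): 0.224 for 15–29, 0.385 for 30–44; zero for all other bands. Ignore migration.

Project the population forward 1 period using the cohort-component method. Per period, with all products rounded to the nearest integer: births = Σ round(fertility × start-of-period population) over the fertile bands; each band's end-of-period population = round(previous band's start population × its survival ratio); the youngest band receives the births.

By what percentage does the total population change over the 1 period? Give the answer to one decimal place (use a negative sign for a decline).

Numbering the bands 1..5 from youngest to oldest:
[period 1]
Births: 610 * 0.224 = 137, 1480 * 0.385 = 570 → total 707
Band 2: 1190 * 0.977 = 1163
Band 3: 610 * 0.958 = 584
Band 4: 1480 * 0.955 = 1413
Band 5: 1030 * 0.934 = 962
End of period: [707, 1163, 584, 1413, 962]
Total: 4580 → 4829; change = 249; percentage change = 5.4%

5.4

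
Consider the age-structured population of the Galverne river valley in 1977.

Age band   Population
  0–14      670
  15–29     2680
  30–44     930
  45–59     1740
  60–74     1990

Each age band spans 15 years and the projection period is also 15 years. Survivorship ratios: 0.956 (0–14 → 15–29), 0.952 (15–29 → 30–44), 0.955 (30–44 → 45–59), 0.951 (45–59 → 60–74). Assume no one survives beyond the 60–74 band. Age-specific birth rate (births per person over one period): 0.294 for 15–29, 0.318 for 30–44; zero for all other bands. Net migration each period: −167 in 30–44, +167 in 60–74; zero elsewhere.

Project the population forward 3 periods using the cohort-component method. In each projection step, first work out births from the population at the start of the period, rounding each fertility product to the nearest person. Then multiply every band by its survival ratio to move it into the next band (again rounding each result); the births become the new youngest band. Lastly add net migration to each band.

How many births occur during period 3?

Call the bands 1 to 5, youngest first.
Period 1:
Births: 2680 × 0.294 = 788 ; 930 × 0.318 = 296 → 1084
Band 2: 670 × 0.956 = 641
Band 3: 2680 × 0.952 = 2551
Band 4: 930 × 0.955 = 888
Band 5: 1740 × 0.951 = 1655
Net migration: Band 3 − 167 → 2384; Band 5 + 167 → 1822
→ [1084, 641, 2384, 888, 1822]
Period 2:
Births: 641 × 0.294 = 188 ; 2384 × 0.318 = 758 → 946
Band 2: 1084 × 0.956 = 1036
Band 3: 641 × 0.952 = 610
Band 4: 2384 × 0.955 = 2277
Band 5: 888 × 0.951 = 844
Net migration: Band 3 − 167 → 443; Band 5 + 167 → 1011
→ [946, 1036, 443, 2277, 1011]
Period 3:
Births: 1036 × 0.294 = 305 ; 443 × 0.318 = 141 → 446
Band 2: 946 × 0.956 = 904
Band 3: 1036 × 0.952 = 986
Band 4: 443 × 0.955 = 423
Band 5: 2277 × 0.951 = 2165
Net migration: Band 3 − 167 → 819; Band 5 + 167 → 2332
→ [446, 904, 819, 423, 2332]

446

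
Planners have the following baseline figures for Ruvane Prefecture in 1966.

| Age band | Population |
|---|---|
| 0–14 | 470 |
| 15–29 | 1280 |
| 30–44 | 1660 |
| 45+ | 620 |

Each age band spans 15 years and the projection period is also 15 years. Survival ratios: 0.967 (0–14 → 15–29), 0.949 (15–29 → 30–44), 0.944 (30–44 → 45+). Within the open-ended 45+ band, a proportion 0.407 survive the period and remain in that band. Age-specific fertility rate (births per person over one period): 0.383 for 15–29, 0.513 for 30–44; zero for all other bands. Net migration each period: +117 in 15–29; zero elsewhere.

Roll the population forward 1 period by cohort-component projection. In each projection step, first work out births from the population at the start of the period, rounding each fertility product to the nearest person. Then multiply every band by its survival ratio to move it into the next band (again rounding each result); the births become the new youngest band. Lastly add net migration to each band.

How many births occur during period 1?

1342

Period 1.
Births: 1280 * 0.383 = 490, 1660 * 0.513 = 852 — total 1342
15–29: 470 * 0.967 = 454
30–44: 1280 * 0.949 = 1215
45+: 1660 * 0.944 + 620 * 0.407 = 1567 + 252 = 1819
Net migration: 15–29 + 117 → 571
End of period: [1342, 571, 1215, 1819]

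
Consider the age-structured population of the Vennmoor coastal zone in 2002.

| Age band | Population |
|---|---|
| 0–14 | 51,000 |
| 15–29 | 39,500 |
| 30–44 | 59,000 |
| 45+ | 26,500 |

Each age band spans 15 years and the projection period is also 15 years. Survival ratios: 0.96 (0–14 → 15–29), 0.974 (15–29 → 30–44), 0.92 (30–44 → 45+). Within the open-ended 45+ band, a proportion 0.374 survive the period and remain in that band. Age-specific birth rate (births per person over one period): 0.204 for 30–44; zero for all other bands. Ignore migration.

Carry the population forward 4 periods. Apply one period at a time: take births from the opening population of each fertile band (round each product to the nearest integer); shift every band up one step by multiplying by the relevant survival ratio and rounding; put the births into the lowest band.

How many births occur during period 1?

Let band 1 be 0–14 through band 4 = 45+.
After projecting period 1:
Births: 59000 × 0.204 = 12036
Band 2: 51000 × 0.96 = 48960
Band 3: 39500 × 0.974 = 38473
Band 4: 59000 × 0.92 + 26500 × 0.374 = 54280 + 9911 = 64191
End of period: [12036, 48960, 38473, 64191]

12036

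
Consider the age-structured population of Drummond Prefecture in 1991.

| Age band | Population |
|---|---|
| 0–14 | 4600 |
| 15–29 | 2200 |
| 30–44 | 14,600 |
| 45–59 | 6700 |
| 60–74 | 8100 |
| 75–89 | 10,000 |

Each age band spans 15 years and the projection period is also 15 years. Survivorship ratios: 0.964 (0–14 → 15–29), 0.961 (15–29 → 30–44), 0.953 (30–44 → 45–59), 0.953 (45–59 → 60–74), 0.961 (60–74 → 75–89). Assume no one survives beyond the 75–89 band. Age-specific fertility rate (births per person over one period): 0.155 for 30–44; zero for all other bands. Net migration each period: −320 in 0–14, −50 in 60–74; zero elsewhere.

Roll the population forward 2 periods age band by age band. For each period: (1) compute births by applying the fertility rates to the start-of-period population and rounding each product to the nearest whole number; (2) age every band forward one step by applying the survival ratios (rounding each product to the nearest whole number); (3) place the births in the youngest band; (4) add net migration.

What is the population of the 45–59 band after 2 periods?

— Period 1 —
Births: 14600 × 0.155 = 2263
15–29: 4600 × 0.964 = 4434
30–44: 2200 × 0.961 = 2114
45–59: 14600 × 0.953 = 13914
60–74: 6700 × 0.953 = 6385
75–89: 8100 × 0.961 = 7784
Net migration: 0–14 − 320 → 1943; 60–74 − 50 → 6335
Population now: 0–14=1943, 15–29=4434, 30–44=2114, 45–59=13914, 60–74=6335, 75–89=7784
— Period 2 —
Births: 2114 × 0.155 = 328
15–29: 1943 × 0.964 = 1873
30–44: 4434 × 0.961 = 4261
45–59: 2114 × 0.953 = 2015
60–74: 13914 × 0.953 = 13260
75–89: 6335 × 0.961 = 6088
Net migration: 0–14 − 320 → 8; 60–74 − 50 → 13210
Population now: 0–14=8, 15–29=1873, 30–44=4261, 45–59=2015, 60–74=13210, 75–89=6088

2015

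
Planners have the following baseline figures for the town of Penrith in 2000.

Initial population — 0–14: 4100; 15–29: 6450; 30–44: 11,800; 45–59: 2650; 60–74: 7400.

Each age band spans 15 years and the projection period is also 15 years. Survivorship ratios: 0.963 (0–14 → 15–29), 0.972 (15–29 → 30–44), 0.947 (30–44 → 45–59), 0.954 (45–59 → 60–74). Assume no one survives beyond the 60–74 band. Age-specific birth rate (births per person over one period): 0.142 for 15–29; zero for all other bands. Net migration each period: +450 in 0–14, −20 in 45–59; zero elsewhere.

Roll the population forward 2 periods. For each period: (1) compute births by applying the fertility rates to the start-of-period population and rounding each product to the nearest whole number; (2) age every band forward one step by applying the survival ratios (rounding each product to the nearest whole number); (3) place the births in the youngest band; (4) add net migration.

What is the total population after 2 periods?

22722

Numbering the bands 1..5 from youngest to oldest:
— Period 1 —
Births: 6450 × 0.142 = 916
Band 2: 4100 × 0.963 = 3948
Band 3: 6450 × 0.972 = 6269
Band 4: 11800 × 0.947 = 11175
Band 5: 2650 × 0.954 = 2528
Net migration: Band 1 + 450 → 1366; Band 4 − 20 → 11155
End of period: [1366, 3948, 6269, 11155, 2528]
— Period 2 —
Births: 3948 × 0.142 = 561
Band 2: 1366 × 0.963 = 1315
Band 3: 3948 × 0.972 = 3837
Band 4: 6269 × 0.947 = 5937
Band 5: 11155 × 0.954 = 10642
Net migration: Band 1 + 450 → 1011; Band 4 − 20 → 5917
End of period: [1011, 1315, 3837, 5917, 10642]
Total after period 2: 1011 + 1315 + 3837 + 5917 + 10642 = 22722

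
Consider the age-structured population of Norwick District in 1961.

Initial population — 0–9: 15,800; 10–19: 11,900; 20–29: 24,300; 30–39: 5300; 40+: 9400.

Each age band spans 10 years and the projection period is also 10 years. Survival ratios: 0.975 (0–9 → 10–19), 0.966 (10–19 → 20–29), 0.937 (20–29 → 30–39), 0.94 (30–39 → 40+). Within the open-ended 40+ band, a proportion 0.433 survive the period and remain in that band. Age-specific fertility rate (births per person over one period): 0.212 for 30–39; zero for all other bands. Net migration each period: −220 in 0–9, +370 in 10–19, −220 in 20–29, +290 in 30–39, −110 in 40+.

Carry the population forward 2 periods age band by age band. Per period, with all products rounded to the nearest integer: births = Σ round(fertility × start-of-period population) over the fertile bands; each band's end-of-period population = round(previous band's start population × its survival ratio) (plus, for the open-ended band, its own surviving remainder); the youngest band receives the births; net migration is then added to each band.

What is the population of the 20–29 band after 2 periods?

(Bands numbered youngest = 1 to oldest = 5.)
Period 1.
Births: 5300 × 0.212 = 1124
Band 2: 15800 × 0.975 = 15405
Band 3: 11900 × 0.966 = 11495
Band 4: 24300 × 0.937 = 22769
Band 5: 5300 × 0.94 + 9400 × 0.433 = 4982 + 4070 = 9052
Net migration: Band 1 − 220 → 904; Band 2 + 370 → 15775; Band 3 − 220 → 11275; Band 4 + 290 → 23059; Band 5 − 110 → 8942
→ [904, 15775, 11275, 23059, 8942]
Period 2.
Births: 23059 × 0.212 = 4889
Band 2: 904 × 0.975 = 881
Band 3: 15775 × 0.966 = 15239
Band 4: 11275 × 0.937 = 10565
Band 5: 23059 × 0.94 + 8942 × 0.433 = 21675 + 3872 = 25547
Net migration: Band 1 − 220 → 4669; Band 2 + 370 → 1251; Band 3 − 220 → 15019; Band 4 + 290 → 10855; Band 5 − 110 → 25437
→ [4669, 1251, 15019, 10855, 25437]

15019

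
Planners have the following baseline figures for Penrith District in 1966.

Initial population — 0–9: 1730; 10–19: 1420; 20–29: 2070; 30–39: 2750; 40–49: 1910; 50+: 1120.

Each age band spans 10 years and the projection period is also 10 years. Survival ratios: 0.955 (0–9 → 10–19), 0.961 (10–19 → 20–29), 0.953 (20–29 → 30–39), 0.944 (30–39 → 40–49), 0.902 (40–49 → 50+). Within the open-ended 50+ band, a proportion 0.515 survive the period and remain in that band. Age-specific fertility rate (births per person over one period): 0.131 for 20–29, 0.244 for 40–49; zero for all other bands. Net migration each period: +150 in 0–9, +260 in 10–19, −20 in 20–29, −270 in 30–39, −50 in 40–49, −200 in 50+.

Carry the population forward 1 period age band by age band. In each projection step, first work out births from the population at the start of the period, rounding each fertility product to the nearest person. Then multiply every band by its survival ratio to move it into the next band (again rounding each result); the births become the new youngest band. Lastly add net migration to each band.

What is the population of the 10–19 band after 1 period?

After projecting period 1:
Births: 2070 * 0.131 = 271 ; 1910 * 0.244 = 466 → 737
10–19: 1730 * 0.955 = 1652
20–29: 1420 * 0.961 = 1365
30–39: 2070 * 0.953 = 1973
40–49: 2750 * 0.944 = 2596
50+: 1910 * 0.902 + 1120 * 0.515 = 1723 + 577 = 2300
Net migration: 0–9 + 150 → 887; 10–19 + 260 → 1912; 20–29 − 20 → 1345; 30–39 − 270 → 1703; 40–49 − 50 → 2546; 50+ − 200 → 2100
Population now: 0–9=887, 10–19=1912, 20–29=1345, 30–39=1703, 40–49=2546, 50+=2100

1912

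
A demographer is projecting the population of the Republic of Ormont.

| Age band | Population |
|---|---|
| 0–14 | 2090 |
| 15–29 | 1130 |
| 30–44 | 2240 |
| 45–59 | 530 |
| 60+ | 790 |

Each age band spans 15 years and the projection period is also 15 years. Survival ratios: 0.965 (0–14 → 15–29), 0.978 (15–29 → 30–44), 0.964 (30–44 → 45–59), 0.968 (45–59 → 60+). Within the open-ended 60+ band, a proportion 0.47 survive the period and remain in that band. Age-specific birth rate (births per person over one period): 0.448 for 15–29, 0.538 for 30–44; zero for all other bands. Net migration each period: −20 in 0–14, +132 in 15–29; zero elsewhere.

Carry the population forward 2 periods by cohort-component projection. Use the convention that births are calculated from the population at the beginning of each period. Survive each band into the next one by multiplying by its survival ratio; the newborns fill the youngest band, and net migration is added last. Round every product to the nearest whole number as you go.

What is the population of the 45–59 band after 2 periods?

1065

— Period 1 —
Births: 1130 × 0.448 = 506  |  2240 × 0.538 = 1205 ⇒ total 1711
15–29: 2090 × 0.965 = 2017
30–44: 1130 × 0.978 = 1105
45–59: 2240 × 0.964 = 2159
60+: 530 × 0.968 + 790 × 0.47 = 513 + 371 = 884
Net migration: 0–14 − 20 → 1691; 15–29 + 132 → 2149
End of period: [1691, 2149, 1105, 2159, 884]
— Period 2 —
Births: 2149 × 0.448 = 963  |  1105 × 0.538 = 594 ⇒ total 1557
15–29: 1691 × 0.965 = 1632
30–44: 2149 × 0.978 = 2102
45–59: 1105 × 0.964 = 1065
60+: 2159 × 0.968 + 884 × 0.47 = 2090 + 415 = 2505
Net migration: 0–14 − 20 → 1537; 15–29 + 132 → 1764
End of period: [1537, 1764, 2102, 1065, 2505]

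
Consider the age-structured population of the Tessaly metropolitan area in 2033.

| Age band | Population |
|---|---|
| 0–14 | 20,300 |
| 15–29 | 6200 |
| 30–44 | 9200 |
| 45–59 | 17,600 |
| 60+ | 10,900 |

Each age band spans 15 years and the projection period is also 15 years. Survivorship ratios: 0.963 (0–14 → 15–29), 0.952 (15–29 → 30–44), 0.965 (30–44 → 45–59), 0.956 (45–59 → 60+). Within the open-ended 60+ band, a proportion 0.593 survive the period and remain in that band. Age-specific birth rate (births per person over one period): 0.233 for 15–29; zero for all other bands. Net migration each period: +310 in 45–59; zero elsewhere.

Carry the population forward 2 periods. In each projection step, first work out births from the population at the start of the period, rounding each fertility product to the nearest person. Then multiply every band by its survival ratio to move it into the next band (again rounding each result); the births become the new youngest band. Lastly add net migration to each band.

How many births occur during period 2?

Period 1:
Births: 6200 × 0.233 = 1445
15–29: 20300 × 0.963 = 19549
30–44: 6200 × 0.952 = 5902
45–59: 9200 × 0.965 = 8878
60+: 17600 × 0.956 + 10900 × 0.593 = 16826 + 6464 = 23290
Net migration: 45–59 + 310 → 9188
Population now: 0–14=1445, 15–29=19549, 30–44=5902, 45–59=9188, 60+=23290
Period 2:
Births: 19549 × 0.233 = 4555
15–29: 1445 × 0.963 = 1392
30–44: 19549 × 0.952 = 18611
45–59: 5902 × 0.965 = 5695
60+: 9188 × 0.956 + 23290 × 0.593 = 8784 + 13811 = 22595
Net migration: 45–59 + 310 → 6005
Population now: 0–14=4555, 15–29=1392, 30–44=18611, 45–59=6005, 60+=22595

4555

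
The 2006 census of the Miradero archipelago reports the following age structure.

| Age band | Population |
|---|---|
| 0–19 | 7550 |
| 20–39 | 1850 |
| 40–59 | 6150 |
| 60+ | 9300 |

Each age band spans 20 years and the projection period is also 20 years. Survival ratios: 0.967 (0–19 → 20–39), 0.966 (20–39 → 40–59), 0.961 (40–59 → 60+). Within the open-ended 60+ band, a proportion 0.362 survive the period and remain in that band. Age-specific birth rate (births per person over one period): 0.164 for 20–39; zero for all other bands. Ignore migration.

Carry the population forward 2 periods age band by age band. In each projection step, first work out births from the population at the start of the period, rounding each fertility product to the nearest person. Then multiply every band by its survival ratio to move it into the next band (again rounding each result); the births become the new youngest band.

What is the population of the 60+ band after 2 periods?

Let group 1 be 0–19 through group 4 = 60+.
Period 1.
Births: 1850 × 0.164 = 303
Group 2: 7550 × 0.967 = 7301
Group 3: 1850 × 0.966 = 1787
Group 4: 6150 × 0.961 + 9300 × 0.362 = 5910 + 3367 = 9277
Giving 303 / 7301 / 1787 / 9277.
Period 2.
Births: 7301 × 0.164 = 1197
Group 2: 303 × 0.967 = 293
Group 3: 7301 × 0.966 = 7053
Group 4: 1787 × 0.961 + 9277 × 0.362 = 1717 + 3358 = 5075
Giving 1197 / 293 / 7053 / 5075.

5075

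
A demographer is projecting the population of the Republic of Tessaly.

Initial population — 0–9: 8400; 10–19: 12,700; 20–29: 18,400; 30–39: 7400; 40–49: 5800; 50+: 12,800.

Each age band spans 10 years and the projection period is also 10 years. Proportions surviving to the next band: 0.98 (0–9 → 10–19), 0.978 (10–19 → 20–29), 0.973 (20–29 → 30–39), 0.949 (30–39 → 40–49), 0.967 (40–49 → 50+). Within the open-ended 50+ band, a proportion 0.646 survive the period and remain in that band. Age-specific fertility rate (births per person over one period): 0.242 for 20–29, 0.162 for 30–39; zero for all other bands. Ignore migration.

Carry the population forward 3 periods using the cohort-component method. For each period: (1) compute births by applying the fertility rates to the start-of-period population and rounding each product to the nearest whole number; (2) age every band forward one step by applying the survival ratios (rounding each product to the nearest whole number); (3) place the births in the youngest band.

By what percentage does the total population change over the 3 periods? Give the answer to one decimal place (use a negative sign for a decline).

Let band 1 be 0–9 through band 6 = 50+.
Period 1:
Births: 18400 × 0.242 = 4453, 7400 × 0.162 = 1199 ⇒ total 5652
Band 2: 8400 × 0.98 = 8232
Band 3: 12700 × 0.978 = 12421
Band 4: 18400 × 0.973 = 17903
Band 5: 7400 × 0.949 = 7023
Band 6: 5800 × 0.967 + 12800 × 0.646 = 5609 + 8269 = 13878
→ [5652, 8232, 12421, 17903, 7023, 13878]
Period 2:
Births: 12421 × 0.242 = 3006, 17903 × 0.162 = 2900 ⇒ total 5906
Band 2: 5652 × 0.98 = 5539
Band 3: 8232 × 0.978 = 8051
Band 4: 12421 × 0.973 = 12086
Band 5: 17903 × 0.949 = 16990
Band 6: 7023 × 0.967 + 13878 × 0.646 = 6791 + 8965 = 15756
→ [5906, 5539, 8051, 12086, 16990, 15756]
Period 3:
Births: 8051 × 0.242 = 1948, 12086 × 0.162 = 1958 ⇒ total 3906
Band 2: 5906 × 0.98 = 5788
Band 3: 5539 × 0.978 = 5417
Band 4: 8051 × 0.973 = 7834
Band 5: 12086 × 0.949 = 11470
Band 6: 16990 × 0.967 + 15756 × 0.646 = 16429 + 10178 = 26607
→ [3906, 5788, 5417, 7834, 11470, 26607]
Total: 65500 → 61022; change = -4478; percentage change = -6.8%

-6.8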